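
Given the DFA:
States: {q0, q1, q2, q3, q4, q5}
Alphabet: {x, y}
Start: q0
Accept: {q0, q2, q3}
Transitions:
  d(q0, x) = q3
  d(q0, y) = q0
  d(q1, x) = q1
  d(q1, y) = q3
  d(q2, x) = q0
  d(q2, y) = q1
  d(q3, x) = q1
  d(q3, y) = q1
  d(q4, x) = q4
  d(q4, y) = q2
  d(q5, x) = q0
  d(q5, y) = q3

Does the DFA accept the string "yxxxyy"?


Trace: q0 -> q0 -> q3 -> q1 -> q1 -> q3 -> q1
Final state: q1
Accept states: {q0, q2, q3}

No, rejected (final state q1 is not an accept state)


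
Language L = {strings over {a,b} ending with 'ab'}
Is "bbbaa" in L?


last two symbols = 'aa'

No, "bbbaa" is not in L


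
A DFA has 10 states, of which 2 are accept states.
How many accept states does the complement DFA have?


Complement swaps accept and non-accept states.
10 - 2 = 8

8


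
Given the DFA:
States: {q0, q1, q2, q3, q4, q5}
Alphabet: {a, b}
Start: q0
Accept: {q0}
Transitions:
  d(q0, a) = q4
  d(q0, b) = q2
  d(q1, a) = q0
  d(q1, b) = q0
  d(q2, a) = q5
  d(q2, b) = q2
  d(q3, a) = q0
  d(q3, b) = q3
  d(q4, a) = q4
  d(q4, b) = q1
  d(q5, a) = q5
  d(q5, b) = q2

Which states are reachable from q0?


BFS from q0:
  layer 0: {q0}
  layer 1: {q2, q4}
  layer 2: {q1, q5}

{q0, q1, q2, q4, q5}


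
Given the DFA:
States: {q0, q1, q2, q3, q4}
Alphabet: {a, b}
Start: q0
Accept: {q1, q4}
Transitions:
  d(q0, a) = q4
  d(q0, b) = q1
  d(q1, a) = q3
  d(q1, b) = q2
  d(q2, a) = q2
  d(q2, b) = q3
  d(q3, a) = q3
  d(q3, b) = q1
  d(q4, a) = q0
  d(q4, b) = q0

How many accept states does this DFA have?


Accept states listed: {q1, q4}
Counting: q1(1) q4(2)

2


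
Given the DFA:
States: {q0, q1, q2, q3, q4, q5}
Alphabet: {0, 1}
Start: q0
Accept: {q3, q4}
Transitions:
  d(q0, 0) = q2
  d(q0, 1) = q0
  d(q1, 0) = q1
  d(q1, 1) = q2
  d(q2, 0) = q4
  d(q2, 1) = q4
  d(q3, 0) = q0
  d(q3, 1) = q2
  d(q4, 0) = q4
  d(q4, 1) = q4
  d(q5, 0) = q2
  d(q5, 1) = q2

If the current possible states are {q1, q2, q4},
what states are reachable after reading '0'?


Apply transition on '0' from each current state:
  d(q1, 0) = q1
  d(q2, 0) = q4
  d(q4, 0) = q4

{q1, q4}


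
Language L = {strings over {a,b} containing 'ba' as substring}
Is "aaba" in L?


'ba' occurs at index 2

Yes, "aaba" is in L


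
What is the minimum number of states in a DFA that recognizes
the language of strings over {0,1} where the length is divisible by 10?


States track (length) mod 10.
Need 10 states: one per remainder 0..9; accept = remainder 0.

10


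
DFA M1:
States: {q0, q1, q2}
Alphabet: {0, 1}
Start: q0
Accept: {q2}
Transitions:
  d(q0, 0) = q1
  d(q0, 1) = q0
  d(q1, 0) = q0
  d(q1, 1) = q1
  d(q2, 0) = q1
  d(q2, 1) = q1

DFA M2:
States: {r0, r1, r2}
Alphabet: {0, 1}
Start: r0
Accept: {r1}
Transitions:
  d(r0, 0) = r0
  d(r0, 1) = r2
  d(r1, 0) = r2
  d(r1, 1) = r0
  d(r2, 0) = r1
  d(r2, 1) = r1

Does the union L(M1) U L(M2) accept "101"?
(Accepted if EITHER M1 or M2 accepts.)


M1: final=q1 accepted=False
M2: final=r0 accepted=False

No, union rejects (neither accepts)


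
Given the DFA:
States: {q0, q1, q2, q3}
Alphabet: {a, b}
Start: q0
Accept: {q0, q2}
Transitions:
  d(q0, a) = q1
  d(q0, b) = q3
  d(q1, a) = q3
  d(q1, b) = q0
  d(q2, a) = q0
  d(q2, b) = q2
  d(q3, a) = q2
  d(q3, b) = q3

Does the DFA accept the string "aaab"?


Trace: q0 -> q1 -> q3 -> q2 -> q2
Final state: q2
Accept states: {q0, q2}

Yes, accepted (final state q2 is an accept state)


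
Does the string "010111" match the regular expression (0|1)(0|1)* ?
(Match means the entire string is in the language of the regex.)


|string| = 6; first = '0'; last = '1'

Yes, "010111" matches (0|1)(0|1)*


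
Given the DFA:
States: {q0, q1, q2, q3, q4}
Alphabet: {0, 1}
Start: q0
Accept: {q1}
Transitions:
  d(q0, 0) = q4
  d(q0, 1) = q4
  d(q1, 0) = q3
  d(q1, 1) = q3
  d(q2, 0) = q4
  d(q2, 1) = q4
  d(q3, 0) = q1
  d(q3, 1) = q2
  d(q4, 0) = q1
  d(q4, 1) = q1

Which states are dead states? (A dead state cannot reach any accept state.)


Forward reachability from each state:
  q0 -> reaches accept state q1 (live)
  q1 -> reaches accept state q1 (live)
  q2 -> reaches accept state q1 (live)
  q3 -> reaches accept state q1 (live)
  q4 -> reaches accept state q1 (live)

None (all states can reach an accept state)


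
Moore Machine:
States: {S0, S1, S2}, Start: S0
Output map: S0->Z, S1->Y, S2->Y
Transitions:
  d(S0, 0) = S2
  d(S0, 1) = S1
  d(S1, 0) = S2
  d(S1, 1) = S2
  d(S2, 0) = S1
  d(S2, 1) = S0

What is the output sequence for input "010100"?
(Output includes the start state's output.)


Start: S0 (output Z)
  --0--> S2 (output Y)
  --1--> S0 (output Z)
  --0--> S2 (output Y)
  --1--> S0 (output Z)
  --0--> S2 (output Y)
  --0--> S1 (output Y)

"ZYZYZYY"


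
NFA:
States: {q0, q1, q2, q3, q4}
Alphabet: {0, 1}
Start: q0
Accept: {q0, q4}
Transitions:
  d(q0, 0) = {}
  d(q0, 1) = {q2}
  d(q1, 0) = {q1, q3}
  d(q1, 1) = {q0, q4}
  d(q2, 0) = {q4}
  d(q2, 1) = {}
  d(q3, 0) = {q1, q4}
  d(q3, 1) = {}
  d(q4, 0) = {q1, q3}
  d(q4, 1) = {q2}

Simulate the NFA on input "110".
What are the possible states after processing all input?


Start: {q0}
  --1--> {q2}
  --1--> {}
  --0--> {}

{} (empty set, no valid transitions)


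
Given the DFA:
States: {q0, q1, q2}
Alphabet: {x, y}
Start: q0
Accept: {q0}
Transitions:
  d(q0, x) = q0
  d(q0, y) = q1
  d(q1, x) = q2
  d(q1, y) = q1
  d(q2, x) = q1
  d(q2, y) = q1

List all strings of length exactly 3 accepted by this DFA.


All strings of length 3: 8 total
Accepted: 1

"xxx"


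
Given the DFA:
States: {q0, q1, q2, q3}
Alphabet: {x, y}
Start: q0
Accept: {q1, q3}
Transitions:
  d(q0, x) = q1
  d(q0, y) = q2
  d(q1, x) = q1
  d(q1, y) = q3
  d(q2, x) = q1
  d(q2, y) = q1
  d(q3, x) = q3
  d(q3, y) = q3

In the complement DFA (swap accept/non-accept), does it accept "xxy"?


Trace: q0 -> q1 -> q1 -> q3
Final: q3
Original accept: {q1, q3}
Complement: q3 is in original accept

No, complement rejects (original accepts)


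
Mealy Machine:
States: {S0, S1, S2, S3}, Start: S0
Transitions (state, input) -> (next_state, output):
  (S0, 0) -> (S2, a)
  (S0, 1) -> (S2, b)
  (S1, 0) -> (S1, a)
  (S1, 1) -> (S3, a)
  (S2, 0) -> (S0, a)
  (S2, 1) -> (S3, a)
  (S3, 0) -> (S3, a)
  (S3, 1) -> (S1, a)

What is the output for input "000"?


Step-by-step:
  (S0, 0) -> (S2, a)
  (S2, 0) -> (S0, a)
  (S0, 0) -> (S2, a)

"aaa"


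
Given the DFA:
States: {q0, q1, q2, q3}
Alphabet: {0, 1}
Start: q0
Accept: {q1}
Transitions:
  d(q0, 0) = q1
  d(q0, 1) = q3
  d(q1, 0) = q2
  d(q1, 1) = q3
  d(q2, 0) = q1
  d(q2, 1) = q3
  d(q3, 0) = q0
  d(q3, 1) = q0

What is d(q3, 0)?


Looking up transition d(q3, 0)

q0


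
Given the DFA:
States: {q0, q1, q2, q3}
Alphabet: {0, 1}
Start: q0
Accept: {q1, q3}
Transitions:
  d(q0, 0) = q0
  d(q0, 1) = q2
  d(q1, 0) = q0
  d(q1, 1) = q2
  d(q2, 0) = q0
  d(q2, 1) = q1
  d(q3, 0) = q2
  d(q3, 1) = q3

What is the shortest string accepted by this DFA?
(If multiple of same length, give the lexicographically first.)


BFS by string length (lex-first path to each state shown):
  len 0: q0<-""
  len 1: q0<-"0", q2<-"1"
  len 2: q0<-"00", q1<-"11", q2<-"01"
Found accept state at length 2.

"11"


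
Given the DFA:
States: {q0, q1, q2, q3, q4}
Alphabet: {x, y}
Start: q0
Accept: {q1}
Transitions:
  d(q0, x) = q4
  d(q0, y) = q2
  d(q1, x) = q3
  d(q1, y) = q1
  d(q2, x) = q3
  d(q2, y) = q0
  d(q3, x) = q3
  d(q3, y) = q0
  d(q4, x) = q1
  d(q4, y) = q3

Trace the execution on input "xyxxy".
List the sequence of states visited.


Input: xyxxy
d(q0, x) = q4
d(q4, y) = q3
d(q3, x) = q3
d(q3, x) = q3
d(q3, y) = q0


q0 -> q4 -> q3 -> q3 -> q3 -> q0


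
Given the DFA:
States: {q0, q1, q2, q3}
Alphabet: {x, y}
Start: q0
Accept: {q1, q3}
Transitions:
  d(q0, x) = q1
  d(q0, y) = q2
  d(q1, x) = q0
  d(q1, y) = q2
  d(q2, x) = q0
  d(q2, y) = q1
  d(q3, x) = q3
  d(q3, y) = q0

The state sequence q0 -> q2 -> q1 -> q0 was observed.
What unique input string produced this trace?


Trace back each transition to find the symbol:
  q0 --[y]--> q2
  q2 --[y]--> q1
  q1 --[x]--> q0

"yyx"


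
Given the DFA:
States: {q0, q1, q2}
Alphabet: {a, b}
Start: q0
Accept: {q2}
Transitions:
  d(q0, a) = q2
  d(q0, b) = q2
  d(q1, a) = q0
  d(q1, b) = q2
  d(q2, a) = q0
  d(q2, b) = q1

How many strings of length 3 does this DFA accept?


Enumerating all length-3 strings:
  "aaa" -> q2 [accept]
  "aab" -> q2 [accept]
  "aba" -> q0 [reject]
  "abb" -> q2 [accept]
  "baa" -> q2 [accept]
  "bab" -> q2 [accept]
  "bba" -> q0 [reject]
  "bbb" -> q2 [accept]

6 out of 8


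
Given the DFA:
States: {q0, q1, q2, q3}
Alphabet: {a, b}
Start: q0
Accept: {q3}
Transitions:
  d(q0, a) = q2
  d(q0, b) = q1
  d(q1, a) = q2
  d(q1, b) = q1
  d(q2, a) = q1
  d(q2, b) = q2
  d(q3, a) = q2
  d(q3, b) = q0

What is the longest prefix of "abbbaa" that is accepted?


Run the DFA, marking each prefix where the state is accepting:
  "" -> q0 [reject]
  "a" -> q2 [reject]
  "ab" -> q2 [reject]
  "abb" -> q2 [reject]
  "abbb" -> q2 [reject]
  "abbba" -> q1 [reject]
  "abbbaa" -> q2 [reject]

No prefix is accepted


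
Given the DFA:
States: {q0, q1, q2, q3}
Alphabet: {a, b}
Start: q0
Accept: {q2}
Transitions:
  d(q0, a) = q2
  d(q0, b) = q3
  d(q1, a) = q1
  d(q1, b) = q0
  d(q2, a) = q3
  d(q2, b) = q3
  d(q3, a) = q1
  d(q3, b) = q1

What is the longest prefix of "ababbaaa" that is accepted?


Run the DFA, marking each prefix where the state is accepting:
  "" -> q0 [reject]
  "a" -> q2 [accept]
  "ab" -> q3 [reject]
  "aba" -> q1 [reject]
  "abab" -> q0 [reject]
  "ababb" -> q3 [reject]
  "ababba" -> q1 [reject]
  "ababbaa" -> q1 [reject]
  "ababbaaa" -> q1 [reject]

"a"


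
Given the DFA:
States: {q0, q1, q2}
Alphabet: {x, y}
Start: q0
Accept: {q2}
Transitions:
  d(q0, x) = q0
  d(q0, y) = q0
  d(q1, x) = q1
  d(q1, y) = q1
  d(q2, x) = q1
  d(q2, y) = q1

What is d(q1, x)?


Looking up transition d(q1, x)

q1


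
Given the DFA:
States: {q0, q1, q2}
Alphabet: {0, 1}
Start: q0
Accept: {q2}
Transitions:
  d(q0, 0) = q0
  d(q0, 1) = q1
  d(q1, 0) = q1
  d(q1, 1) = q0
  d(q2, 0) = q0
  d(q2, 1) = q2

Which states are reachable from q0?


BFS from q0:
  layer 0: {q0}
  layer 1: {q1}

{q0, q1}


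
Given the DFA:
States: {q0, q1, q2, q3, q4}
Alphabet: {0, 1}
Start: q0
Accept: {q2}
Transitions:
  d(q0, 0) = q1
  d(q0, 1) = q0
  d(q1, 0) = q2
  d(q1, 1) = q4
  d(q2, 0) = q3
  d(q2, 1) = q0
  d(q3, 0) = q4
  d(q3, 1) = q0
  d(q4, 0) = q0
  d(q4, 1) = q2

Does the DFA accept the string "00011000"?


Trace: q0 -> q1 -> q2 -> q3 -> q0 -> q0 -> q1 -> q2 -> q3
Final state: q3
Accept states: {q2}

No, rejected (final state q3 is not an accept state)


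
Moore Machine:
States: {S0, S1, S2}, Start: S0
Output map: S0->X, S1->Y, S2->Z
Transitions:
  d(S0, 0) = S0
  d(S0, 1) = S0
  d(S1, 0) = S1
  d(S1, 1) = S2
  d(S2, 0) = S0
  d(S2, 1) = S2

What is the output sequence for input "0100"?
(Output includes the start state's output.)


Start: S0 (output X)
  --0--> S0 (output X)
  --1--> S0 (output X)
  --0--> S0 (output X)
  --0--> S0 (output X)

"XXXXX"


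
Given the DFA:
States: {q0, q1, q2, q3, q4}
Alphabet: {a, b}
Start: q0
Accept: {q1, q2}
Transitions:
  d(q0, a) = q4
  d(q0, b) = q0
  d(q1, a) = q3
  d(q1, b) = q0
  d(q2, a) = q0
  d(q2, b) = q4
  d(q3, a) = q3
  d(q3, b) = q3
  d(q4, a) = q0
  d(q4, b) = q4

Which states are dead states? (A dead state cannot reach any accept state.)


Forward reachability from each state:
  q0 -> reaches {q0, q4}, no accept state (dead)
  q1 -> reaches accept state q1 (live)
  q2 -> reaches accept state q2 (live)
  q3 -> reaches {q3}, no accept state (dead)
  q4 -> reaches {q0, q4}, no accept state (dead)

{q0, q3, q4}


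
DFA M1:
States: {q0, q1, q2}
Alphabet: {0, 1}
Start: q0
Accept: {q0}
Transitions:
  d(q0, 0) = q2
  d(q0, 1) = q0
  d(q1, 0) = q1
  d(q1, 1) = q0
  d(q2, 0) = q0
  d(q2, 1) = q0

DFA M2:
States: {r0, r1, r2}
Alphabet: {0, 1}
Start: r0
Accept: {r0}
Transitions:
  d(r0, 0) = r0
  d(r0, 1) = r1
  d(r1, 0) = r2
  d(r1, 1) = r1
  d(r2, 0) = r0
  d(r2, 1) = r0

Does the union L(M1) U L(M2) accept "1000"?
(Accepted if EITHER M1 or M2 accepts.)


M1: final=q2 accepted=False
M2: final=r0 accepted=True

Yes, union accepts


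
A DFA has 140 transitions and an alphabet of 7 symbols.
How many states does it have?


Each state has exactly one transition per symbol.
states = transitions / |alphabet| = 140 / 7 = 20

20


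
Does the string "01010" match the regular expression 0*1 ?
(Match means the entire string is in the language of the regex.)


|string| = 5; first = '0'; last = '0'

No, "01010" does not match 0*1


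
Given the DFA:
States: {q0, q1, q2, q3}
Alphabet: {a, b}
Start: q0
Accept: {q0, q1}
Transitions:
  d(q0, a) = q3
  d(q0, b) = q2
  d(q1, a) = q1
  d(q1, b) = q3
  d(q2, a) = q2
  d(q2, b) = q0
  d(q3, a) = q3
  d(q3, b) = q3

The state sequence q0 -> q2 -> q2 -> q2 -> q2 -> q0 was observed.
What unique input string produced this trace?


Trace back each transition to find the symbol:
  q0 --[b]--> q2
  q2 --[a]--> q2
  q2 --[a]--> q2
  q2 --[a]--> q2
  q2 --[b]--> q0

"baaab"


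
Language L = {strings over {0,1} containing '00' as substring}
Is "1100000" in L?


'00' occurs at index 2

Yes, "1100000" is in L


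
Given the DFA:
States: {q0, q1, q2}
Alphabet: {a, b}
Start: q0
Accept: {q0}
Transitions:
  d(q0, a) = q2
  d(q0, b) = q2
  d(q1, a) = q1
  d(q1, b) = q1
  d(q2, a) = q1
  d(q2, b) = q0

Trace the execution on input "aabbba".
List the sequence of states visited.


Input: aabbba
d(q0, a) = q2
d(q2, a) = q1
d(q1, b) = q1
d(q1, b) = q1
d(q1, b) = q1
d(q1, a) = q1


q0 -> q2 -> q1 -> q1 -> q1 -> q1 -> q1


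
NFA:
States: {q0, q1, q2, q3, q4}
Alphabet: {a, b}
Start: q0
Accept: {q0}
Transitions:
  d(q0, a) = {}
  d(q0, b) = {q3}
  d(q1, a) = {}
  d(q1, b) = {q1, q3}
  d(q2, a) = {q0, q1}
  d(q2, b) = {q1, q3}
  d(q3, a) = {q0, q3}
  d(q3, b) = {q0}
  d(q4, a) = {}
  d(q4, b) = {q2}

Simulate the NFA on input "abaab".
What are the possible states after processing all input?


Start: {q0}
  --a--> {}
  --b--> {}
  --a--> {}
  --a--> {}
  --b--> {}

{} (empty set, no valid transitions)


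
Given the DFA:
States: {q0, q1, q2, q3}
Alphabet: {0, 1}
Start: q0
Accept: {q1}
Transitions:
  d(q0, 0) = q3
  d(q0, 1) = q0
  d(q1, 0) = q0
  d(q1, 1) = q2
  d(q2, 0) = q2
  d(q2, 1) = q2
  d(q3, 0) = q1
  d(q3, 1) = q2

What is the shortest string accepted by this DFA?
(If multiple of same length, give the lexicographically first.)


BFS by string length (lex-first path to each state shown):
  len 0: q0<-""
  len 1: q0<-"1", q3<-"0"
  len 2: q0<-"11", q1<-"00", q2<-"01", q3<-"10"
Found accept state at length 2.

"00"


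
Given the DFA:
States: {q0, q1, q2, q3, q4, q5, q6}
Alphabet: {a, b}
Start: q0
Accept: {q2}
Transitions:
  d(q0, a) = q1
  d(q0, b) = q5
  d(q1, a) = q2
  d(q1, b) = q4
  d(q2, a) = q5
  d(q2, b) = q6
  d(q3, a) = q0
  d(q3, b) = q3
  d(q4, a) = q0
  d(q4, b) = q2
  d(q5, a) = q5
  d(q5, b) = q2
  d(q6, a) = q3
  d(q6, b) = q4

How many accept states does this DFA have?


Accept states listed: {q2}
Counting: q2(1)

1


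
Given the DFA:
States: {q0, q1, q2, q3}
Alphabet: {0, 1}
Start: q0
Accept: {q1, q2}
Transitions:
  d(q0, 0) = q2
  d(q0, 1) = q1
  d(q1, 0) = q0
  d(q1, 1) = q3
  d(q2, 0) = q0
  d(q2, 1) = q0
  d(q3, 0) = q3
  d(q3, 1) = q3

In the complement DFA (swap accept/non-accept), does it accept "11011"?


Trace: q0 -> q1 -> q3 -> q3 -> q3 -> q3
Final: q3
Original accept: {q1, q2}
Complement: q3 is not in original accept

Yes, complement accepts (original rejects)


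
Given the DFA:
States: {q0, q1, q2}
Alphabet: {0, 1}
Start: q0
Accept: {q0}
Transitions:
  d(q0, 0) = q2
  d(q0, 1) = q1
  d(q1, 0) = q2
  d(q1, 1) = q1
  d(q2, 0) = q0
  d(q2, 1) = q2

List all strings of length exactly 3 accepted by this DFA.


All strings of length 3: 8 total
Accepted: 2

"010", "100"


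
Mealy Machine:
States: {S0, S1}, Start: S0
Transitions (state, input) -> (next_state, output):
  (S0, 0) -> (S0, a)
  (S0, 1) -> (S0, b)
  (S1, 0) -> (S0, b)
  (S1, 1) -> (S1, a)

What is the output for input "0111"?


Step-by-step:
  (S0, 0) -> (S0, a)
  (S0, 1) -> (S0, b)
  (S0, 1) -> (S0, b)
  (S0, 1) -> (S0, b)

"abbb"


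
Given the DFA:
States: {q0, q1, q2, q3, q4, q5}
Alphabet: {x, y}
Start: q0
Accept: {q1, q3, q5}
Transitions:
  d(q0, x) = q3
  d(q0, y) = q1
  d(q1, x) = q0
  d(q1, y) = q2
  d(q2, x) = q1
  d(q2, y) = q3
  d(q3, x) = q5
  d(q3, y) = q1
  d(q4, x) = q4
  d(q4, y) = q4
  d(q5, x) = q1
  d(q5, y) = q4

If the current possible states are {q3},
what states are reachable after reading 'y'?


Apply transition on 'y' from each current state:
  d(q3, y) = q1

{q1}


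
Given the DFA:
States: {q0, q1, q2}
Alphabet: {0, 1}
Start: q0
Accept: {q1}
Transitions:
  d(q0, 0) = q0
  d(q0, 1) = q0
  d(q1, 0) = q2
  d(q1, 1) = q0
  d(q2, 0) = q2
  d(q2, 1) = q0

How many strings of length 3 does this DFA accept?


Enumerating all length-3 strings:
  "000" -> q0 [reject]
  "001" -> q0 [reject]
  "010" -> q0 [reject]
  "011" -> q0 [reject]
  "100" -> q0 [reject]
  "101" -> q0 [reject]
  "110" -> q0 [reject]
  "111" -> q0 [reject]

0 out of 8


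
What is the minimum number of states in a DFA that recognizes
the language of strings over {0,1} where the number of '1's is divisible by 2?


States track (count of '1') mod 2.
Need 2 states: one per remainder 0..1; accept = remainder 0.

2


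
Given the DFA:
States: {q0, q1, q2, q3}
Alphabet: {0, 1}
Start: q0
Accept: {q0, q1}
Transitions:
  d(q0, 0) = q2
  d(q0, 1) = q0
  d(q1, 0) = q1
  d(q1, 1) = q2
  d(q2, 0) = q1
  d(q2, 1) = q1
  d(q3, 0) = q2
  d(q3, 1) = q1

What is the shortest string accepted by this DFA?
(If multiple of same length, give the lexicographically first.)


BFS by string length (lex-first path to each state shown):
  len 0: q0<-""
Found accept state at length 0.

"" (empty string)


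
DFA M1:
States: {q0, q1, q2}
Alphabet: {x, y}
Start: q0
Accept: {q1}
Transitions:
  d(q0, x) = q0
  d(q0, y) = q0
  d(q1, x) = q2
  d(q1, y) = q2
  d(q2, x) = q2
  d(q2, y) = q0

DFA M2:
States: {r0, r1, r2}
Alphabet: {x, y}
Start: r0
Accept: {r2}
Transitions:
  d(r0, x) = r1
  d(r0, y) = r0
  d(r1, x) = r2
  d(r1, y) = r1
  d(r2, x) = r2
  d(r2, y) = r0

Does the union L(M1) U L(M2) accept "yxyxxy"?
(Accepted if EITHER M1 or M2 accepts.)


M1: final=q0 accepted=False
M2: final=r0 accepted=False

No, union rejects (neither accepts)


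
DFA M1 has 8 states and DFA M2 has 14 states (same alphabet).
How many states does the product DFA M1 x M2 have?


Product construction pairs every M1 state with every M2 state.
8 * 14 = 112

112


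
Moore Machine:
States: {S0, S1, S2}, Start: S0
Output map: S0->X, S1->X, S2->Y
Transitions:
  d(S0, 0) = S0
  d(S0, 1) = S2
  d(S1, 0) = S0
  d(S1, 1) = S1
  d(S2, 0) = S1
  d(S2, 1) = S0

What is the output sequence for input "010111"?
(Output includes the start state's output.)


Start: S0 (output X)
  --0--> S0 (output X)
  --1--> S2 (output Y)
  --0--> S1 (output X)
  --1--> S1 (output X)
  --1--> S1 (output X)
  --1--> S1 (output X)

"XXYXXXX"


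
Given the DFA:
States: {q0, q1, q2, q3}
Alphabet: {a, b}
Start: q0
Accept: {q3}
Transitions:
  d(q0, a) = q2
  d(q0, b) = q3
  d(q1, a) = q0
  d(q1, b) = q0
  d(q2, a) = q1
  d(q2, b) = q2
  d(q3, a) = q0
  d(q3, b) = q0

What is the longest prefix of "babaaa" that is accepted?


Run the DFA, marking each prefix where the state is accepting:
  "" -> q0 [reject]
  "b" -> q3 [accept]
  "ba" -> q0 [reject]
  "bab" -> q3 [accept]
  "baba" -> q0 [reject]
  "babaa" -> q2 [reject]
  "babaaa" -> q1 [reject]

"bab"


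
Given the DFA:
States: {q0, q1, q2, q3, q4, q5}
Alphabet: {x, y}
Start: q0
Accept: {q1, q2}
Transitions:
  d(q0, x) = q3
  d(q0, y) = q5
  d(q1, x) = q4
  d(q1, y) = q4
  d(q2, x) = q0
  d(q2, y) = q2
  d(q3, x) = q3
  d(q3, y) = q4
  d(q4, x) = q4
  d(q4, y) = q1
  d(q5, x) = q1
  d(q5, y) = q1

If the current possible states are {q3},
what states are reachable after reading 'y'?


Apply transition on 'y' from each current state:
  d(q3, y) = q4

{q4}


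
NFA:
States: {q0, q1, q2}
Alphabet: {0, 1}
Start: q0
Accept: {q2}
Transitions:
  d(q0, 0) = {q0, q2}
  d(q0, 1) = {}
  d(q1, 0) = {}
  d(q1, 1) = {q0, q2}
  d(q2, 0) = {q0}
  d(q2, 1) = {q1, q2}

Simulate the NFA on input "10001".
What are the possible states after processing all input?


Start: {q0}
  --1--> {}
  --0--> {}
  --0--> {}
  --0--> {}
  --1--> {}

{} (empty set, no valid transitions)


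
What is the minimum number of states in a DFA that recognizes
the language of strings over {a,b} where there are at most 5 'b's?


States: count = 0, 1, ..., 5 (all accepting; 6 states), plus a dead state for count > 5.
Total: 6 + 1 = 7.

7


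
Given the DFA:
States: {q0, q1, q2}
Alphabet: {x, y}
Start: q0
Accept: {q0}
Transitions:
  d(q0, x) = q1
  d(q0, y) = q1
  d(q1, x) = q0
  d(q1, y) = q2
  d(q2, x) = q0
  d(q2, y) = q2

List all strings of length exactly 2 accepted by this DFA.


All strings of length 2: 4 total
Accepted: 2

"xx", "yx"


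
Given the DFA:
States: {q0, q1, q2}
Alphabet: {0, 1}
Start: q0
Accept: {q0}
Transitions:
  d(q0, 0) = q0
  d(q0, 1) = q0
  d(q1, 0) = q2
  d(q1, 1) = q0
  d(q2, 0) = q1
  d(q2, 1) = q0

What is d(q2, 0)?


Looking up transition d(q2, 0)

q1


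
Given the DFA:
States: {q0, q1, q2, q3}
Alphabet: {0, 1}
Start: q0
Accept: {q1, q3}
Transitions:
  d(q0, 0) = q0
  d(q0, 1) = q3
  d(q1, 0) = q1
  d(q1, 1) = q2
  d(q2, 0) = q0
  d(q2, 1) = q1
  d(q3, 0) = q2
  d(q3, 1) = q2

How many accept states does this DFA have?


Accept states listed: {q1, q3}
Counting: q1(1) q3(2)

2


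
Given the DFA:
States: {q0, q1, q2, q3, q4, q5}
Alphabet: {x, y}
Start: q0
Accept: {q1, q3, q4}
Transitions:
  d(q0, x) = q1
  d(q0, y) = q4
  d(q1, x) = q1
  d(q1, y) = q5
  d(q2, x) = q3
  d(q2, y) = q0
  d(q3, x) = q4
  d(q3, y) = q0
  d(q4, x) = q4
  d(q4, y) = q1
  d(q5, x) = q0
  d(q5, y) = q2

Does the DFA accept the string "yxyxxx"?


Trace: q0 -> q4 -> q4 -> q1 -> q1 -> q1 -> q1
Final state: q1
Accept states: {q1, q3, q4}

Yes, accepted (final state q1 is an accept state)


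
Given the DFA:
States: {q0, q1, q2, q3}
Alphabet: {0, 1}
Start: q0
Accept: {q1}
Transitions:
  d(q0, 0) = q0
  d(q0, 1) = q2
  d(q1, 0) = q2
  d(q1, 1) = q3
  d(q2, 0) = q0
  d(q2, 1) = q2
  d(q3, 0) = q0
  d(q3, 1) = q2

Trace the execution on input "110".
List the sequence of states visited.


Input: 110
d(q0, 1) = q2
d(q2, 1) = q2
d(q2, 0) = q0


q0 -> q2 -> q2 -> q0


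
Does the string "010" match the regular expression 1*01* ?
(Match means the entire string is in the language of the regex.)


|string| = 3; first = '0'; last = '0'

No, "010" does not match 1*01*


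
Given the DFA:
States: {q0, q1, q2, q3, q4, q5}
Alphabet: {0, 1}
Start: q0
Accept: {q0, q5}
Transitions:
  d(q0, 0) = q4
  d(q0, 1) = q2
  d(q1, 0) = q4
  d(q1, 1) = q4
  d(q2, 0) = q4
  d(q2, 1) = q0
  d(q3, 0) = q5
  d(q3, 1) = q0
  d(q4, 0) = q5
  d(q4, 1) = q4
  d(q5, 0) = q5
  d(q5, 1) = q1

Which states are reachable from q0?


BFS from q0:
  layer 0: {q0}
  layer 1: {q2, q4}
  layer 2: {q5}
  layer 3: {q1}

{q0, q1, q2, q4, q5}


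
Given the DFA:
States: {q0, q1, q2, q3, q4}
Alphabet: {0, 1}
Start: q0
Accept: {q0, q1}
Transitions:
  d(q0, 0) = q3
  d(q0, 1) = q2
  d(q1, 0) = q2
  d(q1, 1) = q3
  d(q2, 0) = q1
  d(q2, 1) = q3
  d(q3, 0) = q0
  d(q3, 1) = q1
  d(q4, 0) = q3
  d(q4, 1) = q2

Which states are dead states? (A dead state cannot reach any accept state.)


Forward reachability from each state:
  q0 -> reaches accept state q0 (live)
  q1 -> reaches accept state q0 (live)
  q2 -> reaches accept state q0 (live)
  q3 -> reaches accept state q0 (live)
  q4 -> reaches accept state q0 (live)

None (all states can reach an accept state)


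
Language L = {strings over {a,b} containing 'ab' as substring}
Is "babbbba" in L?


'ab' occurs at index 1

Yes, "babbbba" is in L


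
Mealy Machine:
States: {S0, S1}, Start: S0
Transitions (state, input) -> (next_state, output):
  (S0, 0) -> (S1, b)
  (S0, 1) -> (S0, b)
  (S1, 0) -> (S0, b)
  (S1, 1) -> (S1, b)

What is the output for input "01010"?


Step-by-step:
  (S0, 0) -> (S1, b)
  (S1, 1) -> (S1, b)
  (S1, 0) -> (S0, b)
  (S0, 1) -> (S0, b)
  (S0, 0) -> (S1, b)

"bbbbb"


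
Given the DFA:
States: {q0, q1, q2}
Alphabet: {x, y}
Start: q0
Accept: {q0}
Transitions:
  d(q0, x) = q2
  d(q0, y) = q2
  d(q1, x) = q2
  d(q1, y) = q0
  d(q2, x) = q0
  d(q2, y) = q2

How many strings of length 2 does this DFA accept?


Enumerating all length-2 strings:
  "xx" -> q0 [accept]
  "xy" -> q2 [reject]
  "yx" -> q0 [accept]
  "yy" -> q2 [reject]

2 out of 4


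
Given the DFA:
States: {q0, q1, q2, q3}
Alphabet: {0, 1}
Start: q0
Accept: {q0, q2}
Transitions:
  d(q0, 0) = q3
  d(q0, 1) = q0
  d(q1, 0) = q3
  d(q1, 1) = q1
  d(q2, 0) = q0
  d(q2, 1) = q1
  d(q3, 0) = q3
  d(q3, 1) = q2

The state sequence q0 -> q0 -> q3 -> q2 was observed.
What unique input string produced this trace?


Trace back each transition to find the symbol:
  q0 --[1]--> q0
  q0 --[0]--> q3
  q3 --[1]--> q2

"101"


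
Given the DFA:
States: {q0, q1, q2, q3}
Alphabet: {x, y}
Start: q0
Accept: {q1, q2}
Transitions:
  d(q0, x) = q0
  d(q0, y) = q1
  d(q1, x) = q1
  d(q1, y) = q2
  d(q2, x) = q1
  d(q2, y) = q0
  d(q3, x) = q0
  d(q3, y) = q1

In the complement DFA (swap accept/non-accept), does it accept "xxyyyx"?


Trace: q0 -> q0 -> q0 -> q1 -> q2 -> q0 -> q0
Final: q0
Original accept: {q1, q2}
Complement: q0 is not in original accept

Yes, complement accepts (original rejects)


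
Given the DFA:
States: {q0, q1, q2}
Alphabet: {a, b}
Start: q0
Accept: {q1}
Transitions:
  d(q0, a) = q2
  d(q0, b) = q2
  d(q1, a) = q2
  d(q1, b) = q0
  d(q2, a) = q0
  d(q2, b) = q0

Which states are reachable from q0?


BFS from q0:
  layer 0: {q0}
  layer 1: {q2}

{q0, q2}


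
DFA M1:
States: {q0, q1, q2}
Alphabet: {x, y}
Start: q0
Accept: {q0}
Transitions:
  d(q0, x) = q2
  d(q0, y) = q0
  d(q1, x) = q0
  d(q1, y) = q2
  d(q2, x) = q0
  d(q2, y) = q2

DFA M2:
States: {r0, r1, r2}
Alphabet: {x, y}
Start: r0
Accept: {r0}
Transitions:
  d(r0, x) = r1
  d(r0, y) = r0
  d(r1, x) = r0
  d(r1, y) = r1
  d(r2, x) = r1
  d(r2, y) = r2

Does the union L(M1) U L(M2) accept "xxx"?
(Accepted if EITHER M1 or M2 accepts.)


M1: final=q2 accepted=False
M2: final=r1 accepted=False

No, union rejects (neither accepts)


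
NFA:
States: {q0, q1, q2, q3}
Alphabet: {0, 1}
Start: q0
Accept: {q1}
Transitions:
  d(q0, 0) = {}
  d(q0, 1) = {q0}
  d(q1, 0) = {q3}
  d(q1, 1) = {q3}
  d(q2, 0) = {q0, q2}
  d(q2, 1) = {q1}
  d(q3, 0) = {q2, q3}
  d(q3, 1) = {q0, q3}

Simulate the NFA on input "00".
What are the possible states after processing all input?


Start: {q0}
  --0--> {}
  --0--> {}

{} (empty set, no valid transitions)


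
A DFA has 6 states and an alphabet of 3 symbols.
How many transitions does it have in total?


Each state has exactly one transition per symbol.
6 * 3 = 18

18


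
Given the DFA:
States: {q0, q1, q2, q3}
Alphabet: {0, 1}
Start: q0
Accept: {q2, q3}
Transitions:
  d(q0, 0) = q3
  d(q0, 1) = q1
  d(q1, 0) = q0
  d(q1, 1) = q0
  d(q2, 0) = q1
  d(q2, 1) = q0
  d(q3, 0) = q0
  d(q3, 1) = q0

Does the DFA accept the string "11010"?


Trace: q0 -> q1 -> q0 -> q3 -> q0 -> q3
Final state: q3
Accept states: {q2, q3}

Yes, accepted (final state q3 is an accept state)


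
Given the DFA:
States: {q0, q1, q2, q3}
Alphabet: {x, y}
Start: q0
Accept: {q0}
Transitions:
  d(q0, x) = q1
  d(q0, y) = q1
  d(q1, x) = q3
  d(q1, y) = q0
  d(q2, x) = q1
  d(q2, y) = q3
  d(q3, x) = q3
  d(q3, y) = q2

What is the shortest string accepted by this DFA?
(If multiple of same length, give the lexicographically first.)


BFS by string length (lex-first path to each state shown):
  len 0: q0<-""
Found accept state at length 0.

"" (empty string)


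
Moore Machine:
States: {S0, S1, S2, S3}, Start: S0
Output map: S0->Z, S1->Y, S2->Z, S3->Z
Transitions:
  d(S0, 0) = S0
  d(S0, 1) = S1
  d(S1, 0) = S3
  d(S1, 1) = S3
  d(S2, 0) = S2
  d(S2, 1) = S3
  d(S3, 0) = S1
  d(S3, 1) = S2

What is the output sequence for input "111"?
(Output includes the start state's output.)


Start: S0 (output Z)
  --1--> S1 (output Y)
  --1--> S3 (output Z)
  --1--> S2 (output Z)

"ZYZZ"


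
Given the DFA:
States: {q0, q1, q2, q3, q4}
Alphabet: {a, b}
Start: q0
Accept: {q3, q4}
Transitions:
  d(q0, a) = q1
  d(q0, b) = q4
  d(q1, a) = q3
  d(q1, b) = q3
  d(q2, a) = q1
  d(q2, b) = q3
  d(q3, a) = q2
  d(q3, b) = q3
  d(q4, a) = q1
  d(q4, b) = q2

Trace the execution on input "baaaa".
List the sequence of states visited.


Input: baaaa
d(q0, b) = q4
d(q4, a) = q1
d(q1, a) = q3
d(q3, a) = q2
d(q2, a) = q1


q0 -> q4 -> q1 -> q3 -> q2 -> q1


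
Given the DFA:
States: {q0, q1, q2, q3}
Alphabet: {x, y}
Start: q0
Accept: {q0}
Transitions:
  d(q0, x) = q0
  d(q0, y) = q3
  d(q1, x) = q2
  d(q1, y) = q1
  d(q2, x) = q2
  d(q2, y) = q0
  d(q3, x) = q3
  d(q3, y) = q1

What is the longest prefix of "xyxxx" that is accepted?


Run the DFA, marking each prefix where the state is accepting:
  "" -> q0 [accept]
  "x" -> q0 [accept]
  "xy" -> q3 [reject]
  "xyx" -> q3 [reject]
  "xyxx" -> q3 [reject]
  "xyxxx" -> q3 [reject]

"x"


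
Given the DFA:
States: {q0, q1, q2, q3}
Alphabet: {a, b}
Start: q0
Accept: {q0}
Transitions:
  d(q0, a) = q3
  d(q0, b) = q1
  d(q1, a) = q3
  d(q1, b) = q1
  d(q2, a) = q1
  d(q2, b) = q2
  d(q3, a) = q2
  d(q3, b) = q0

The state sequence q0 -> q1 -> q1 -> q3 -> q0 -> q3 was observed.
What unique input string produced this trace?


Trace back each transition to find the symbol:
  q0 --[b]--> q1
  q1 --[b]--> q1
  q1 --[a]--> q3
  q3 --[b]--> q0
  q0 --[a]--> q3

"bbaba"


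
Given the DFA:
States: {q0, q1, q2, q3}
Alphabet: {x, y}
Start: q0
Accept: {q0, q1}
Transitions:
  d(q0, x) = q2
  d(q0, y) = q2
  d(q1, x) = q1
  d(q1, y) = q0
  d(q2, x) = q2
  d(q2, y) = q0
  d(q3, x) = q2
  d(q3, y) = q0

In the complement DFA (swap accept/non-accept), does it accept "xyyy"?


Trace: q0 -> q2 -> q0 -> q2 -> q0
Final: q0
Original accept: {q0, q1}
Complement: q0 is in original accept

No, complement rejects (original accepts)


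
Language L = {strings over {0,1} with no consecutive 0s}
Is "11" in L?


'00' does not occur

Yes, "11" is in L


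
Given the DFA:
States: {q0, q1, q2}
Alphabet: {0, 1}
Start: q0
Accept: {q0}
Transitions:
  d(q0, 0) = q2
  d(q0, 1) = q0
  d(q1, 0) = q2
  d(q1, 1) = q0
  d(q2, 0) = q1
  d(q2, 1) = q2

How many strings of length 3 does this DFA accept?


Enumerating all length-3 strings:
  "000" -> q2 [reject]
  "001" -> q0 [accept]
  "010" -> q1 [reject]
  "011" -> q2 [reject]
  "100" -> q1 [reject]
  "101" -> q2 [reject]
  "110" -> q2 [reject]
  "111" -> q0 [accept]

2 out of 8


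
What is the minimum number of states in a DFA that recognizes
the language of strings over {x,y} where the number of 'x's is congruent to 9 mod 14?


States track (count of 'x') mod 14.
Need 14 states: one per remainder 0..13; accept = remainder 9.

14


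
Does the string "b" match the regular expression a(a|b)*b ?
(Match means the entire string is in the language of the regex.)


|string| = 1; first = 'b'; last = 'b'

No, "b" does not match a(a|b)*b


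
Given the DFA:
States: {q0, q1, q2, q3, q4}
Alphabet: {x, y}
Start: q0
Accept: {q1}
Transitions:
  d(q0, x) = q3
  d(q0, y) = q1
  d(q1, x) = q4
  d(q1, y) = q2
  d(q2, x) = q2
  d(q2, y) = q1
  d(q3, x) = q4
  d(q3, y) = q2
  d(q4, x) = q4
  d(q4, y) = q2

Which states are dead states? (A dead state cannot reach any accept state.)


Forward reachability from each state:
  q0 -> reaches accept state q1 (live)
  q1 -> reaches accept state q1 (live)
  q2 -> reaches accept state q1 (live)
  q3 -> reaches accept state q1 (live)
  q4 -> reaches accept state q1 (live)

None (all states can reach an accept state)


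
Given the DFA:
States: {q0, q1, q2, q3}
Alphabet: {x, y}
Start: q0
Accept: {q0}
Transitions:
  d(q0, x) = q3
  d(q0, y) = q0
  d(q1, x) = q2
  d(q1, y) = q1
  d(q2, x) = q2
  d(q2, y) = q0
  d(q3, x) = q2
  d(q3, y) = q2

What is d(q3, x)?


Looking up transition d(q3, x)

q2


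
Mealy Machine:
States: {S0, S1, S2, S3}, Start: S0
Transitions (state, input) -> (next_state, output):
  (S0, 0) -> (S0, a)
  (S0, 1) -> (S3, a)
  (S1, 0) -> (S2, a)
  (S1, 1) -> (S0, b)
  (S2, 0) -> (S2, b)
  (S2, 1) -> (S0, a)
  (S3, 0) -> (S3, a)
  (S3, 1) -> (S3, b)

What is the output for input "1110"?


Step-by-step:
  (S0, 1) -> (S3, a)
  (S3, 1) -> (S3, b)
  (S3, 1) -> (S3, b)
  (S3, 0) -> (S3, a)

"abba"


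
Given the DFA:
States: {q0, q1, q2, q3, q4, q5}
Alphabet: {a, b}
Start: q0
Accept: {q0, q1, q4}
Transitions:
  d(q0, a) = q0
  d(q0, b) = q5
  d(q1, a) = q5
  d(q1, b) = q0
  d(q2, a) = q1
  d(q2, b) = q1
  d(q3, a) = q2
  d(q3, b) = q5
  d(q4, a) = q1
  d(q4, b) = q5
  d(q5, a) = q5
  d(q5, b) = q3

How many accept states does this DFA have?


Accept states listed: {q0, q1, q4}
Counting: q0(1) q1(2) q4(3)

3


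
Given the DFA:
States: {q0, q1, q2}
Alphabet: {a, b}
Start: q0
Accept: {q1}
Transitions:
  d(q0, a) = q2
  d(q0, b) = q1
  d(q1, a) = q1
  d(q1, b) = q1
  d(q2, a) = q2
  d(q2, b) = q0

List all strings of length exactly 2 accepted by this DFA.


All strings of length 2: 4 total
Accepted: 2

"ba", "bb"


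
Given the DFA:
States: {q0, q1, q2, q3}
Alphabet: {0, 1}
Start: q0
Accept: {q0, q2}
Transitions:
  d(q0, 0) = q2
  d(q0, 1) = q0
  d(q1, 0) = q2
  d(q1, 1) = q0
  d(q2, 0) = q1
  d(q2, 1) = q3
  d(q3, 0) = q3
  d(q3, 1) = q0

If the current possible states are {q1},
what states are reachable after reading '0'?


Apply transition on '0' from each current state:
  d(q1, 0) = q2

{q2}


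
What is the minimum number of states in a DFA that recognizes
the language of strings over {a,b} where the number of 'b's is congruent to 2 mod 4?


States track (count of 'b') mod 4.
Need 4 states: one per remainder 0..3; accept = remainder 2.

4


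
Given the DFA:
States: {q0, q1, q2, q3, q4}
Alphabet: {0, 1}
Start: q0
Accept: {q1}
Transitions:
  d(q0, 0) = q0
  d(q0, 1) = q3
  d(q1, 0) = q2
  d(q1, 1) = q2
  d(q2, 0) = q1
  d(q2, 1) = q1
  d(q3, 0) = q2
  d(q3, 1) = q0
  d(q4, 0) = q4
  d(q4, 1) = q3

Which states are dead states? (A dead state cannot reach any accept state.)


Forward reachability from each state:
  q0 -> reaches accept state q1 (live)
  q1 -> reaches accept state q1 (live)
  q2 -> reaches accept state q1 (live)
  q3 -> reaches accept state q1 (live)
  q4 -> reaches accept state q1 (live)

None (all states can reach an accept state)


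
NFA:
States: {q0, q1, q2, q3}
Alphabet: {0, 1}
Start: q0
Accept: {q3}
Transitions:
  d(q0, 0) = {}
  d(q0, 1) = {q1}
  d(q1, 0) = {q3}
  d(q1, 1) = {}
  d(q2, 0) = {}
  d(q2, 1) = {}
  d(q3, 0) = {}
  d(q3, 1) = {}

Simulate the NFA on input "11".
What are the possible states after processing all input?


Start: {q0}
  --1--> {q1}
  --1--> {}

{} (empty set, no valid transitions)


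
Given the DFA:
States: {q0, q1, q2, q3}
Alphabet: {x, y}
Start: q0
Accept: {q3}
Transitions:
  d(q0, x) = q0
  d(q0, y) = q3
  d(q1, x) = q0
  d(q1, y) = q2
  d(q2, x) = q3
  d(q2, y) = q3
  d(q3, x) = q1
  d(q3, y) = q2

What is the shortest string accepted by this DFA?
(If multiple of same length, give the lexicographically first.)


BFS by string length (lex-first path to each state shown):
  len 0: q0<-""
  len 1: q0<-"x", q3<-"y"
Found accept state at length 1.

"y"


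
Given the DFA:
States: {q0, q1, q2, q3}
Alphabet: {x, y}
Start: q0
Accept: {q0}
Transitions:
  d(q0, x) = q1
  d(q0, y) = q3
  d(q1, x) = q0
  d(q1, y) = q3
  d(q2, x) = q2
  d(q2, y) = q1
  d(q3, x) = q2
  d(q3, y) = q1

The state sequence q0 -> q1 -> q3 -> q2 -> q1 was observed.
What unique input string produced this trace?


Trace back each transition to find the symbol:
  q0 --[x]--> q1
  q1 --[y]--> q3
  q3 --[x]--> q2
  q2 --[y]--> q1

"xyxy"


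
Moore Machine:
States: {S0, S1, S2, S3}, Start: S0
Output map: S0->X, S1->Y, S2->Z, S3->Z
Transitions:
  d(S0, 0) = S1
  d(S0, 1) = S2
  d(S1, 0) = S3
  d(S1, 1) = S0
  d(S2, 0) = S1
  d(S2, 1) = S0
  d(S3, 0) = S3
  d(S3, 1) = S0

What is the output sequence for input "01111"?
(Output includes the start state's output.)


Start: S0 (output X)
  --0--> S1 (output Y)
  --1--> S0 (output X)
  --1--> S2 (output Z)
  --1--> S0 (output X)
  --1--> S2 (output Z)

"XYXZXZ"


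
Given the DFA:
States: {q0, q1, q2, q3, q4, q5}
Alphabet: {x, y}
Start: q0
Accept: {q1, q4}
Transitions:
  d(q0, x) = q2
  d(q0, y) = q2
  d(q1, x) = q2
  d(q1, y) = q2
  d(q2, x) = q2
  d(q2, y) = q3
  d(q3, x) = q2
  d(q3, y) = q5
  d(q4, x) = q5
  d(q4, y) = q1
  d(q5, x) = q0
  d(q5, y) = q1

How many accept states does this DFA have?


Accept states listed: {q1, q4}
Counting: q1(1) q4(2)

2


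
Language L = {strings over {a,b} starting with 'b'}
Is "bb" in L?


first symbol = 'b'

Yes, "bb" is in L


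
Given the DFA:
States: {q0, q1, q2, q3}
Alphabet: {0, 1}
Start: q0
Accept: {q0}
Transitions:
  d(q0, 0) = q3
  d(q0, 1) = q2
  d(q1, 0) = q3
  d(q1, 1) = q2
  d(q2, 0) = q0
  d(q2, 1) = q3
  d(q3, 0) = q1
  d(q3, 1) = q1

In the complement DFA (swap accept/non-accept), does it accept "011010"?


Trace: q0 -> q3 -> q1 -> q2 -> q0 -> q2 -> q0
Final: q0
Original accept: {q0}
Complement: q0 is in original accept

No, complement rejects (original accepts)


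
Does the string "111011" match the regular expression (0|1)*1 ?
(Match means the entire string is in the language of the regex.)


|string| = 6; first = '1'; last = '1'

Yes, "111011" matches (0|1)*1


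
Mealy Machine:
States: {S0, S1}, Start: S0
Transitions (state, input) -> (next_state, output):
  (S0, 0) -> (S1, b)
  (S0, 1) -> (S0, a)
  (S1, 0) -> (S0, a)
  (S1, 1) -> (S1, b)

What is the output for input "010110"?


Step-by-step:
  (S0, 0) -> (S1, b)
  (S1, 1) -> (S1, b)
  (S1, 0) -> (S0, a)
  (S0, 1) -> (S0, a)
  (S0, 1) -> (S0, a)
  (S0, 0) -> (S1, b)

"bbaaab"


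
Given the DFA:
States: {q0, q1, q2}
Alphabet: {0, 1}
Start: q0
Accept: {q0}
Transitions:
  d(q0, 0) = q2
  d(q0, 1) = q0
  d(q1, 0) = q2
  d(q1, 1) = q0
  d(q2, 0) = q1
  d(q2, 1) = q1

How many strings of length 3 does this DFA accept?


Enumerating all length-3 strings:
  "000" -> q2 [reject]
  "001" -> q0 [accept]
  "010" -> q2 [reject]
  "011" -> q0 [accept]
  "100" -> q1 [reject]
  "101" -> q1 [reject]
  "110" -> q2 [reject]
  "111" -> q0 [accept]

3 out of 8


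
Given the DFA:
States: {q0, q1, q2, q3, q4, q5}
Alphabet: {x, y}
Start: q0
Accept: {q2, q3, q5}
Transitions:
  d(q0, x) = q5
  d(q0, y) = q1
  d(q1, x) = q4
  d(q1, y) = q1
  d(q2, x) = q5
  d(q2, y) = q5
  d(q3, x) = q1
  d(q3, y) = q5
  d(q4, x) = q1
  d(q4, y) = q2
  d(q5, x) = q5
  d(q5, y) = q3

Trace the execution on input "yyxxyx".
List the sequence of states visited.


Input: yyxxyx
d(q0, y) = q1
d(q1, y) = q1
d(q1, x) = q4
d(q4, x) = q1
d(q1, y) = q1
d(q1, x) = q4


q0 -> q1 -> q1 -> q4 -> q1 -> q1 -> q4


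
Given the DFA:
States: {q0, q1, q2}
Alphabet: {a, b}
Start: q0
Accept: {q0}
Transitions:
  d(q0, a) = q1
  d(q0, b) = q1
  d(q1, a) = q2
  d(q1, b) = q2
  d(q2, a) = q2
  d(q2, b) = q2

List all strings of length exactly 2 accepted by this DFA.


All strings of length 2: 4 total
Accepted: 0

None


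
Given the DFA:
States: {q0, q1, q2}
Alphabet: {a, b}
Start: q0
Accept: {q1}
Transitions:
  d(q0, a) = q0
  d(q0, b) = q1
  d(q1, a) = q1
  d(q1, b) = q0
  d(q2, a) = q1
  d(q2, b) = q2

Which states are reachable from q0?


BFS from q0:
  layer 0: {q0}
  layer 1: {q1}

{q0, q1}


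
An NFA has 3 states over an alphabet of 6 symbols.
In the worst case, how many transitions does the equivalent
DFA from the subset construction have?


Subset construction: one DFA state per subset of NFA states = 2^3 = 8 states.
Each DFA state has 6 outgoing transitions: 8 * 6 = 48

48


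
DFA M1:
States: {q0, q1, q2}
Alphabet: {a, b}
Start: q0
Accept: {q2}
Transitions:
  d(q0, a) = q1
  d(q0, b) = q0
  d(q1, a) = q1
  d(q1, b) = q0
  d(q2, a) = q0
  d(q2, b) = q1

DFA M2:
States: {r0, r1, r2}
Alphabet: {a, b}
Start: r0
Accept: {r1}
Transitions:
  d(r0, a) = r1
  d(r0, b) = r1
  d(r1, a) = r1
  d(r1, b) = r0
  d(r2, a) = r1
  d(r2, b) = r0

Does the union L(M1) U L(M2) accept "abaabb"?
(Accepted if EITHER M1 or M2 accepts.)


M1: final=q0 accepted=False
M2: final=r1 accepted=True

Yes, union accepts
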